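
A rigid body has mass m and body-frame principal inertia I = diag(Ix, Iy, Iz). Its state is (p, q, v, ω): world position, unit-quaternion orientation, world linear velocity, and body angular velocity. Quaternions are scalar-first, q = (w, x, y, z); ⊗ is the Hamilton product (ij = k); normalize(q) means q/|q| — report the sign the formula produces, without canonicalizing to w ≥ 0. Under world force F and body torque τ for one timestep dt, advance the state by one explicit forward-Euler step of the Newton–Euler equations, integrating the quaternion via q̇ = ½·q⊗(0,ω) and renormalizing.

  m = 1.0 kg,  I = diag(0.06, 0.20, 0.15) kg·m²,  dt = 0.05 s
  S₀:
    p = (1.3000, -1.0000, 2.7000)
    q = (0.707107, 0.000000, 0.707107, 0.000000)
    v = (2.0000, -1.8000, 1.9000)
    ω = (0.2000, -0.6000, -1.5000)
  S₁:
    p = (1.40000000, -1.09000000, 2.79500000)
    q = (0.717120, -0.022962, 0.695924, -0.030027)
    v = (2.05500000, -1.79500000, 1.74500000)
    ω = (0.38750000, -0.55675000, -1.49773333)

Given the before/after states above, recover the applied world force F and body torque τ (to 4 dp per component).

Δω = ω₁−ω₀ = (0.18750000, 0.04325000, 0.00226667)
precession coupling = (-0.0450, 0.0270, -0.0168)
I·α + gyro = (0.1800, 0.2000, -0.0100)
Δv = v₁−v₀ = (0.05500000, 0.00500000, -0.15500000)
m·(v₁−v₀)/dt = (1.1000, 0.1000, -3.1000)

F = (1.1000, 0.1000, -3.1000)
τ = (0.1800, 0.2000, -0.0100)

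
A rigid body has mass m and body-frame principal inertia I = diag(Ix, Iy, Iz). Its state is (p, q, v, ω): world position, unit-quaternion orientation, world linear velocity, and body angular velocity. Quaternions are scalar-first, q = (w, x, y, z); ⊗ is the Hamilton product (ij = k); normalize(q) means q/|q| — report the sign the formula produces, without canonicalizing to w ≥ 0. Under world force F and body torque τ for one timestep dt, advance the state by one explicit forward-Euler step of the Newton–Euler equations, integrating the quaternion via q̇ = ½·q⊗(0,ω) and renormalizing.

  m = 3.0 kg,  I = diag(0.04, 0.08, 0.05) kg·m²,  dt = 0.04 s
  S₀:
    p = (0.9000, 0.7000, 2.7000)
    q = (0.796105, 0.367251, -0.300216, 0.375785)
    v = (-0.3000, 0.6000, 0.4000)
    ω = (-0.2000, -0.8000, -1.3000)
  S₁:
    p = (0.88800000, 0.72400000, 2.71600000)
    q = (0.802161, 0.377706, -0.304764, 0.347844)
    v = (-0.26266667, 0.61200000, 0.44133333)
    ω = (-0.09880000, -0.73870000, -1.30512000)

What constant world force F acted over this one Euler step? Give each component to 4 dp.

F = (2.8000, 0.9000, 3.1000)

velocity change Δv = (0.03733333, 0.01200000, 0.04133333)
F = m·Δv/dt = (2.8000, 0.9000, 3.1000)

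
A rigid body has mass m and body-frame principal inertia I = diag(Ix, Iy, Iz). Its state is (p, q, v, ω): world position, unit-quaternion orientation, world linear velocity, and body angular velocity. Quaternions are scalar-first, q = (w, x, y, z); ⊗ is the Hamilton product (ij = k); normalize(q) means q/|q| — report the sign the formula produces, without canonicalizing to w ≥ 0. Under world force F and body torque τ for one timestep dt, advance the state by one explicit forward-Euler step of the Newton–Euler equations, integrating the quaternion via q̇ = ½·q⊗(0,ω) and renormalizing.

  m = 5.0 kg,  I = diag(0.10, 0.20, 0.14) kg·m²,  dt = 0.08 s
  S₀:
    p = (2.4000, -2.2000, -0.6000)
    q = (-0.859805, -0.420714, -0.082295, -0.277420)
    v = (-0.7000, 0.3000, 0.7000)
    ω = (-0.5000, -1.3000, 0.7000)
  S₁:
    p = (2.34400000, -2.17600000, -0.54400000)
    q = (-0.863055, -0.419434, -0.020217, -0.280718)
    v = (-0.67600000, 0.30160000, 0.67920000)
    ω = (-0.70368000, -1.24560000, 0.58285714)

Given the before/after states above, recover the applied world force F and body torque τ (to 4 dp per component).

F = (1.5000, 0.1000, -1.3000)
τ = (-0.2000, 0.1500, -0.1400)

Δω = ω₁−ω₀ = (-0.20368000, 0.05440000, -0.11714286)
τ = I·(Δω/dt) + ω₀×(Iω₀) = (-0.2000, 0.1500, -0.1400)
Δv = v₁−v₀ = (0.02400000, 0.00160000, -0.02080000)
F = m·Δv/dt = (1.5000, 0.1000, -1.3000)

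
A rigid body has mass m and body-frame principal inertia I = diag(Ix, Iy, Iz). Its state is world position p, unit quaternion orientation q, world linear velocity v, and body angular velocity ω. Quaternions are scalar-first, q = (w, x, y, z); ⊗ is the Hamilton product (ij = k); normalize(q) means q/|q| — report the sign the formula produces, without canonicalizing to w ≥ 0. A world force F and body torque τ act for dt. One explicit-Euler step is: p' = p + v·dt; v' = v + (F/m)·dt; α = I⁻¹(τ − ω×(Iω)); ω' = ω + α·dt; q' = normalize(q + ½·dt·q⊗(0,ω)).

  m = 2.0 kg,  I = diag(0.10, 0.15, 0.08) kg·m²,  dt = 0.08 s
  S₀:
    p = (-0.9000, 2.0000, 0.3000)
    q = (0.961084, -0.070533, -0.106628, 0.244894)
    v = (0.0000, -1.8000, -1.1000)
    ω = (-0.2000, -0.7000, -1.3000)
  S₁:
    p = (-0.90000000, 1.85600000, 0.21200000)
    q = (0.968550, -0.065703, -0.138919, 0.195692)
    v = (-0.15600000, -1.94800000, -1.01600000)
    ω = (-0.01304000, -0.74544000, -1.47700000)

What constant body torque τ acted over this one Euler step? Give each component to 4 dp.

τ = (0.1700, -0.0800, -0.1700)

rate change Δω = (0.18696000, -0.04544000, -0.17700000)
ω₀×(Iω₀) = (-0.0637, 0.0052, 0.0070)
τ = I·(Δω/dt) + ω₀×(Iω₀) = (0.1700, -0.0800, -0.1700)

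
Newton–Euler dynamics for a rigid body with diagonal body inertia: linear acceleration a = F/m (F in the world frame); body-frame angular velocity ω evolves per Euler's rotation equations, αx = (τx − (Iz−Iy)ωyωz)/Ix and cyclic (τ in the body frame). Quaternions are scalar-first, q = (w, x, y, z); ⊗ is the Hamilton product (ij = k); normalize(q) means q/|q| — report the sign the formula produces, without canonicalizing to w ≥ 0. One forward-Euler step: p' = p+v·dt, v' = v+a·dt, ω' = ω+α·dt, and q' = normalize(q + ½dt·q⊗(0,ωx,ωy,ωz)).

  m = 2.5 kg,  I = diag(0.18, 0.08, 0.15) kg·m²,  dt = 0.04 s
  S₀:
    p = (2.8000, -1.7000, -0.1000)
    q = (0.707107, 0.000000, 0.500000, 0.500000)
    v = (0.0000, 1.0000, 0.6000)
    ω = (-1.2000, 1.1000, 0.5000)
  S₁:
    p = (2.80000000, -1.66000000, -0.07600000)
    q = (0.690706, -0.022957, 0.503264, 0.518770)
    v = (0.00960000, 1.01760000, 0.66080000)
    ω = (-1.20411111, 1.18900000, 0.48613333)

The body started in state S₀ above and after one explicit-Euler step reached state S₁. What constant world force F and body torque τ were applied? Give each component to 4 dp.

Δv = v₁−v₀ = (0.00960000, 0.01760000, 0.06080000)
F = m·Δv/dt = (0.6000, 1.1000, 3.8000)
rate change Δω = (-0.00411111, 0.08900000, -0.01386667)
gyro term ω₀×Iω₀ = (0.0385, -0.0180, 0.1320)
applied torque τ = (0.0200, 0.1600, 0.0800)

F = (0.6000, 1.1000, 3.8000)
τ = (0.0200, 0.1600, 0.0800)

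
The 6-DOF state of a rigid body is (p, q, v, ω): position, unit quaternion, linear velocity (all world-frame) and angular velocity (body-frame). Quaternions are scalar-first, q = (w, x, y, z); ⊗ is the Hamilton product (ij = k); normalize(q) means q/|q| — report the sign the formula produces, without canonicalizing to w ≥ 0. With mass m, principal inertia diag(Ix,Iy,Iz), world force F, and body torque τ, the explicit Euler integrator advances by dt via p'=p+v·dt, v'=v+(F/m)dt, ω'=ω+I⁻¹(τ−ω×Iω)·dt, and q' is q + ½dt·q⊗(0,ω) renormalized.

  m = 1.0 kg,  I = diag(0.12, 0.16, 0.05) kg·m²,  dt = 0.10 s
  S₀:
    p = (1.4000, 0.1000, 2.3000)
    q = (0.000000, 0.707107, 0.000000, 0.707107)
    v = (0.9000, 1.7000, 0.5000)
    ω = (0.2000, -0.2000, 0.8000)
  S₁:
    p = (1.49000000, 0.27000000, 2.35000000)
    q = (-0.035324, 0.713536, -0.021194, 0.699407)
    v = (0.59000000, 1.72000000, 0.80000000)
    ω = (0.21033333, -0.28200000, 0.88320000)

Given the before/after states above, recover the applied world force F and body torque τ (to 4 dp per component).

F = (-3.1000, 0.2000, 3.0000)
τ = (0.0300, -0.1200, 0.0400)

Δω = ω₁−ω₀ = (0.01033333, -0.08200000, 0.08320000)
precession coupling = (0.0176, 0.0112, -0.0016)
applied torque τ = (0.0300, -0.1200, 0.0400)
velocity change Δv = (-0.31000000, 0.02000000, 0.30000000)
F = m·Δv/dt = (-3.1000, 0.2000, 3.0000)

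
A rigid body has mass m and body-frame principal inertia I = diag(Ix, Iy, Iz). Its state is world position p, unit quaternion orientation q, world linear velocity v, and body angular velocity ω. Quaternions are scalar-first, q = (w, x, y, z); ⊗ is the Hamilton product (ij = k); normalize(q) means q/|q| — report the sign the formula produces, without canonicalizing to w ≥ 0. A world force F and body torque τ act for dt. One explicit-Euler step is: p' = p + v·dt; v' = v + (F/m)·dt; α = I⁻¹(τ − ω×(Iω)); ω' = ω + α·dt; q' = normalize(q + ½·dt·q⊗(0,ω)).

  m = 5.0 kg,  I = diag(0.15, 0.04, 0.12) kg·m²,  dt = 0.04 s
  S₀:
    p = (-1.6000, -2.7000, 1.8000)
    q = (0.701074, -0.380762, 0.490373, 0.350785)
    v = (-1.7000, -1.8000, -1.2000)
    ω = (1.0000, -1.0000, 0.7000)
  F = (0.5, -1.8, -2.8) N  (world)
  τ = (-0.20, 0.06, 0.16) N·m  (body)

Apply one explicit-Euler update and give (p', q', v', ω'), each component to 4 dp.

p' = (-1.6680, -2.7720, 1.7520)
q' = (0.7132, -0.3527, 0.4885, 0.3582)
v' = (-1.6960, -1.8144, -1.2224)
ω' = (0.9616, -0.9610, 0.7167)

p' = p + v·dt = (-1.6680, -2.7720, 1.7520)
v' = v + a·dt = (-1.6960, -1.8144, -1.2224)
α = I⁻¹(τ − ω×Iω) = (-0.9600, 0.9750, 0.4167)
new body rate ω' = (0.9616, -0.9610, 0.7167)
q⊗(0,ω) = (0.6255855, 1.3951201, -0.0837556, 0.3811408)
updated quaternion q' = (0.7132, -0.3527, 0.4885, 0.3582)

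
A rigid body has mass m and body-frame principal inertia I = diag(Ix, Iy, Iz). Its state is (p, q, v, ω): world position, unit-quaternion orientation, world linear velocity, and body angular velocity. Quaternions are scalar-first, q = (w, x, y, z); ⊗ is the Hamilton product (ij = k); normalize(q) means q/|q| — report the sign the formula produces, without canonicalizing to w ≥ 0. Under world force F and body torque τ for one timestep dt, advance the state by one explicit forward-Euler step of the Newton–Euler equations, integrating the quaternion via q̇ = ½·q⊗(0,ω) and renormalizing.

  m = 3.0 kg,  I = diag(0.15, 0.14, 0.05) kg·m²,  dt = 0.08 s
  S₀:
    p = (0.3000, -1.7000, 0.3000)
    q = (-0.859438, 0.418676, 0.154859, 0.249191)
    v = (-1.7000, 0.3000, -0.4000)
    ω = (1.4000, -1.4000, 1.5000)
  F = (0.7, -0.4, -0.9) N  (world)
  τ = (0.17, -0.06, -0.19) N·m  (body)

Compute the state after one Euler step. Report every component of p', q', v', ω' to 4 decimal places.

p' = (0.1640, -1.6760, 0.2680)
q' = (-0.8848, 0.3919, 0.1909, 0.1647)
v' = (-1.6813, 0.2893, -0.4240)
ω' = (1.3899, -1.5543, 1.1646)

a = (0.2333, -0.1333, -0.3000)
p' = p + v·dt = (0.1640, -1.6760, 0.2680)
v + (F/m)dt = (-1.6813, 0.2893, -0.4240)
angular accel α = (-0.1267, -1.9286, -4.1920)
new body rate ω' = (1.3899, -1.5543, 1.1646)
Hamilton product q⊗(0,ω) = (-0.7431303, -0.6220573, 0.9240666, -2.0921060)
updated quaternion q' = (-0.8848, 0.3919, 0.1909, 0.1647)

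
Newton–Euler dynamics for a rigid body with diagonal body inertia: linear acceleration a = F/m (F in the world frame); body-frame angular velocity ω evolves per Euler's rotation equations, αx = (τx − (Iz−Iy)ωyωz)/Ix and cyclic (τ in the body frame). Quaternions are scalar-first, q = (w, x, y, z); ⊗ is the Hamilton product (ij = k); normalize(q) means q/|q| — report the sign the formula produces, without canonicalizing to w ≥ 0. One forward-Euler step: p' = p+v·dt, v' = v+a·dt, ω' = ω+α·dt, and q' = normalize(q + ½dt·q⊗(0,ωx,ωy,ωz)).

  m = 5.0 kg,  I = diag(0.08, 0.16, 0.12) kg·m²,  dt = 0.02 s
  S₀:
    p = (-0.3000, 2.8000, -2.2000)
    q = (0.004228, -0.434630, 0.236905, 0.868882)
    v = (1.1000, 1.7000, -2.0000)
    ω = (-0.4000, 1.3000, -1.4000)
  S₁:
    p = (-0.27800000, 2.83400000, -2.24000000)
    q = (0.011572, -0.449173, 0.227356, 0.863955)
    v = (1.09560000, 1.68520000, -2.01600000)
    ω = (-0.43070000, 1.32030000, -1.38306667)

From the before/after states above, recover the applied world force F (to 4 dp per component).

F = (-1.1000, -3.7000, -4.0000)

velocity change Δv = (-0.00440000, -0.01480000, -0.01600000)
applied force F = (-1.1000, -3.7000, -4.0000)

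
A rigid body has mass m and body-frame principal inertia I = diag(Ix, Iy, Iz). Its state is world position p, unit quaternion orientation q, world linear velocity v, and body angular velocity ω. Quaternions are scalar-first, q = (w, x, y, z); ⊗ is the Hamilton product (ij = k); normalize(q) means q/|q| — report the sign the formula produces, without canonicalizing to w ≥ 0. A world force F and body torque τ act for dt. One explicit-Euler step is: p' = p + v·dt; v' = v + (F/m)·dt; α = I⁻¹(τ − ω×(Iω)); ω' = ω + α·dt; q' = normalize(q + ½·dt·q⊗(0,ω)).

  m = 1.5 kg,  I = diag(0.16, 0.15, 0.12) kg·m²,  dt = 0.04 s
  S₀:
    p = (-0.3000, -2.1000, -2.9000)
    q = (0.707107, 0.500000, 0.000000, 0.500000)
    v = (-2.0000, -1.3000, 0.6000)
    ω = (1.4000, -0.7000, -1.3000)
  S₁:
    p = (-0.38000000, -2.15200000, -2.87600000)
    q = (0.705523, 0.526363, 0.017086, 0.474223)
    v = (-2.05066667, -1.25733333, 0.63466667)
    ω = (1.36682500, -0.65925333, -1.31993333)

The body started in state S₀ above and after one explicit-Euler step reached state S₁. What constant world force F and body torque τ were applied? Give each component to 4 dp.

F = (-1.9000, 1.6000, 1.3000)
τ = (-0.1600, 0.0800, -0.0500)

Δv = v₁−v₀ = (-0.05066667, 0.04266667, 0.03466667)
applied force F = (-1.9000, 1.6000, 1.3000)
Δω = ω₁−ω₀ = (-0.03317500, 0.04074667, -0.01993333)
applied torque τ = (-0.1600, 0.0800, -0.0500)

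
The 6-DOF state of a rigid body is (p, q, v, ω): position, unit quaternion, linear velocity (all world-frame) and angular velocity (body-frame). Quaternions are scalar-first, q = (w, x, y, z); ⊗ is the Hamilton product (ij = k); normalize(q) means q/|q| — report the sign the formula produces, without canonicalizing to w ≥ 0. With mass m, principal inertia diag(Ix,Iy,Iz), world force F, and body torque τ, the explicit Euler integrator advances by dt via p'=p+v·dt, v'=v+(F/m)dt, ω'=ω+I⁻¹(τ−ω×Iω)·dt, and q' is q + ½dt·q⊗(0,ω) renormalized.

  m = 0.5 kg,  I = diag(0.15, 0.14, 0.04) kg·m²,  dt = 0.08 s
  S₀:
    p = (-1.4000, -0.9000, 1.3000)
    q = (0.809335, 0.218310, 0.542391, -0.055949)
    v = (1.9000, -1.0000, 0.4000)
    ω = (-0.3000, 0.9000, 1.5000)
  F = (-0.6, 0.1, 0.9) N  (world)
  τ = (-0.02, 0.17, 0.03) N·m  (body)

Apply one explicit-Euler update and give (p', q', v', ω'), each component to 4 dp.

p' = (-1.2480, -0.9800, 1.3320)
q' = (0.7938, 0.2425, 0.5577, 0.0070)
v' = (1.8040, -0.9840, 0.5440)
ω' = (-0.2387, 1.0254, 1.5546)

(τ − ω×Iω)/I = (0.7667, 1.5679, 0.6825)
ω + α·dt = (-0.2387, 1.0254, 1.5546)
Hamilton product q⊗(0,ω) = (-0.3387354, 0.6211401, 0.4177212, 1.5731988)
q + ½dt·q⊗(0,ω), renormalized = (0.7938, 0.2425, 0.5577, 0.0070)
p' = p + v·dt = (-1.2480, -0.9800, 1.3320)
v + (F/m)dt = (1.8040, -0.9840, 0.5440)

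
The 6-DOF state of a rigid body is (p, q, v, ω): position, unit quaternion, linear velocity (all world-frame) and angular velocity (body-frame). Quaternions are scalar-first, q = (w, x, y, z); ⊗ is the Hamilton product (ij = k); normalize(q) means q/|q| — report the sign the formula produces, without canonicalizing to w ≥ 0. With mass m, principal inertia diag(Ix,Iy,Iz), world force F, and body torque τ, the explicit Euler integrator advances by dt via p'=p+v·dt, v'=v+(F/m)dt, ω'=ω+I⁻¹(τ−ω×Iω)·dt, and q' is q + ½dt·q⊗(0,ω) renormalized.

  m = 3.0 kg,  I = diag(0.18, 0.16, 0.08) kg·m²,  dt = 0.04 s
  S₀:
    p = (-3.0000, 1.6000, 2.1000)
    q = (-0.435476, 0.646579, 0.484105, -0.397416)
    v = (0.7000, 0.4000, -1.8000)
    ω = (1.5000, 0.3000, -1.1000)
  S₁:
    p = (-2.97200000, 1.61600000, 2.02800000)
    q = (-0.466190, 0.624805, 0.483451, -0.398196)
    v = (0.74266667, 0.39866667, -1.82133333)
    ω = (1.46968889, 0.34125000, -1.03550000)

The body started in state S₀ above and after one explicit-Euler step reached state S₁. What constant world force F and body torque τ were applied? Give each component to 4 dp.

Δω = ω₁−ω₀ = (-0.03031111, 0.04125000, 0.06450000)
τ = I·(Δω/dt) + ω₀×(Iω₀) = (-0.1100, 0.0000, 0.1200)
v₁ − v₀ = (0.04266667, -0.00133333, -0.02133333)
m·(v₁−v₀)/dt = (3.2000, -0.1000, -1.6000)

F = (3.2000, -0.1000, -1.6000)
τ = (-0.1100, 0.0000, 0.1200)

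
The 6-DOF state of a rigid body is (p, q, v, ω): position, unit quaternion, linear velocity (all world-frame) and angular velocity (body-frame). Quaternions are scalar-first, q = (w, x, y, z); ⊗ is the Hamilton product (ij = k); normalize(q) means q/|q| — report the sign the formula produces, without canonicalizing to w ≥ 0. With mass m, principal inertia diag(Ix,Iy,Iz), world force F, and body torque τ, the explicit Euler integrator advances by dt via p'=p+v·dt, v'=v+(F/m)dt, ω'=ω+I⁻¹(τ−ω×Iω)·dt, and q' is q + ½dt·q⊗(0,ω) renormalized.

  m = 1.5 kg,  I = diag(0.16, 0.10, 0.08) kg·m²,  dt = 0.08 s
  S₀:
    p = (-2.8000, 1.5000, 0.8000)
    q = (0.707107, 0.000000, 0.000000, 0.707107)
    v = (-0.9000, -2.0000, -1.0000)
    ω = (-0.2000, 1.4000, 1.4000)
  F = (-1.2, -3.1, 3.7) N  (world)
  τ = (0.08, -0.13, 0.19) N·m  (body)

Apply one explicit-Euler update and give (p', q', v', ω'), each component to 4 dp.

gyro term ω×Iω = (-0.0392, -0.0224, 0.0168)
α = I⁻¹(τ − ω×Iω) = (0.7450, -1.0760, 2.1650)
new body rate ω' = (-0.1404, 1.3139, 1.5732)
2q̇ = q⊗(0,ω) = (-0.9899498, -1.1313712, 0.8485284, 0.9899498)
q' = normalize(q + ½dt·q⊗(0,ω)) = (0.6654, -0.0451, 0.0338, 0.7444)
linear accel F/m = (-0.8000, -2.0667, 2.4667)
p + v·dt = (-2.8720, 1.3400, 0.7200)
v' = v + a·dt = (-0.9640, -2.1653, -0.8027)

p' = (-2.8720, 1.3400, 0.7200)
q' = (0.6654, -0.0451, 0.0338, 0.7444)
v' = (-0.9640, -2.1653, -0.8027)
ω' = (-0.1404, 1.3139, 1.5732)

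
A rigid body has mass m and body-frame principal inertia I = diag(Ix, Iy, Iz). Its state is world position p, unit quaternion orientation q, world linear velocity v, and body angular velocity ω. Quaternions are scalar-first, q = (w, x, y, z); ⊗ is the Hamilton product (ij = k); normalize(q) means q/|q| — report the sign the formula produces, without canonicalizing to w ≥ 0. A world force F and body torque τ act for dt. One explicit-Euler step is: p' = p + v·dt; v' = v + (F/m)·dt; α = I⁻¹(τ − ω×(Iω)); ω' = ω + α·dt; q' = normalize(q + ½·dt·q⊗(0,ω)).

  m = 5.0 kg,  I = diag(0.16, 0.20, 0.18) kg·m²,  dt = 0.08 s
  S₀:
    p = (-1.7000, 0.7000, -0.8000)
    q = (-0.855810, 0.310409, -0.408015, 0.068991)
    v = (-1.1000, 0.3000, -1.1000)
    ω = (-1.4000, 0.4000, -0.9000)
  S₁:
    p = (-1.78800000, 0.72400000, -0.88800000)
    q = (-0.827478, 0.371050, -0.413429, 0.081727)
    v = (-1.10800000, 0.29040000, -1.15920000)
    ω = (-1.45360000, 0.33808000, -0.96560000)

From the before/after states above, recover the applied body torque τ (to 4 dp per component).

ω₁ − ω₀ = (-0.05360000, -0.06192000, -0.06560000)
gyro term ω₀×Iω₀ = (0.0072, -0.0252, -0.0224)
τ = I·(Δω/dt) + ω₀×(Iω₀) = (-0.1000, -0.1800, -0.1700)

τ = (-0.1000, -0.1800, -0.1700)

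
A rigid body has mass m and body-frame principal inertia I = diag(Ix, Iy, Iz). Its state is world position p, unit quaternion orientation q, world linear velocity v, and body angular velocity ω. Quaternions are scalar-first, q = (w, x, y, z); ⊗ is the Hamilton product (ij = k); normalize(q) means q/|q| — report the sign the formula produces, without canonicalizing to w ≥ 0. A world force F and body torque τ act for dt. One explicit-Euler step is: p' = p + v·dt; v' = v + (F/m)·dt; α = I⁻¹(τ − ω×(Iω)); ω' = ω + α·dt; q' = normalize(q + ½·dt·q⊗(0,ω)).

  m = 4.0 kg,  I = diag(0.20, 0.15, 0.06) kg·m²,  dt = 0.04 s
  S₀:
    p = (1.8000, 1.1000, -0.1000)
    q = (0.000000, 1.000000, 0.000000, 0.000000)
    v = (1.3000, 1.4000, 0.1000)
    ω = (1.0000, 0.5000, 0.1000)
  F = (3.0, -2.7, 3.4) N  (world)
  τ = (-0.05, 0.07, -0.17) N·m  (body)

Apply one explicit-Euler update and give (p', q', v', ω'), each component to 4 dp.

α = I⁻¹(τ − ω×Iω) = (-0.2275, 0.3733, -2.4167)
ω' = ω + α·dt = (0.9909, 0.5149, 0.0033)
2q̇ = q⊗(0,ω) = (-1.0000000, 0.0000000, -0.1000000, 0.5000000)
q' = normalize(q + ½dt·q⊗(0,ω)) = (-0.0200, 0.9997, -0.0020, 0.0100)
a = (0.7500, -0.6750, 0.8500)
p' = p + v·dt = (1.8520, 1.1560, -0.0960)
v + (F/m)dt = (1.3300, 1.3730, 0.1340)

p' = (1.8520, 1.1560, -0.0960)
q' = (-0.0200, 0.9997, -0.0020, 0.0100)
v' = (1.3300, 1.3730, 0.1340)
ω' = (0.9909, 0.5149, 0.0033)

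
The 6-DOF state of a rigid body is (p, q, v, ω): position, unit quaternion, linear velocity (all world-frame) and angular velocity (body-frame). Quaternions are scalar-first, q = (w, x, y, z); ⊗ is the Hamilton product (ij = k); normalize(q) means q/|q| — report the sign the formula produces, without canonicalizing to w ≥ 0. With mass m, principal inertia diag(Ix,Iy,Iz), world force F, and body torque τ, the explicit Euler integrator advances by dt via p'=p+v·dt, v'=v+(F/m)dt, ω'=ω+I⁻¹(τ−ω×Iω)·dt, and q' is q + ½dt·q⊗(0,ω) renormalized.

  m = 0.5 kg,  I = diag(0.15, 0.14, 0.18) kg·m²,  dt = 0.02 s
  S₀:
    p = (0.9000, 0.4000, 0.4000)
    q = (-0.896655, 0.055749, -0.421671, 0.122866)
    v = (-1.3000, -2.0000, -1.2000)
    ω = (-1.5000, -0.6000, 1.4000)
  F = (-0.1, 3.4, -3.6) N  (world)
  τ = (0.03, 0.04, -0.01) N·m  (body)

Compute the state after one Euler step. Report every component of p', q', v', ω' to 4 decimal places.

p' = (0.8740, 0.3600, 0.3760)
q' = (-0.8999, 0.0640, -0.4188, 0.1036)
v' = (-1.3040, -1.8640, -1.3440)
ω' = (-1.4915, -0.6033, 1.3999)

new position p' = (0.8740, 0.3600, 0.3760)
v' = v + a·dt = (-1.3040, -1.8640, -1.3440)
gyro term ω×Iω = (-0.0336, 0.0630, -0.0090)
(τ − ω×Iω)/I = (0.4240, -0.1643, -0.0056)
ω + α·dt = (-1.4915, -0.6033, 1.3999)
Hamilton product q⊗(0,ω) = (-0.3413915, 0.8283627, 0.2756454, -1.9212729)
updated quaternion q' = (-0.8999, 0.0640, -0.4188, 0.1036)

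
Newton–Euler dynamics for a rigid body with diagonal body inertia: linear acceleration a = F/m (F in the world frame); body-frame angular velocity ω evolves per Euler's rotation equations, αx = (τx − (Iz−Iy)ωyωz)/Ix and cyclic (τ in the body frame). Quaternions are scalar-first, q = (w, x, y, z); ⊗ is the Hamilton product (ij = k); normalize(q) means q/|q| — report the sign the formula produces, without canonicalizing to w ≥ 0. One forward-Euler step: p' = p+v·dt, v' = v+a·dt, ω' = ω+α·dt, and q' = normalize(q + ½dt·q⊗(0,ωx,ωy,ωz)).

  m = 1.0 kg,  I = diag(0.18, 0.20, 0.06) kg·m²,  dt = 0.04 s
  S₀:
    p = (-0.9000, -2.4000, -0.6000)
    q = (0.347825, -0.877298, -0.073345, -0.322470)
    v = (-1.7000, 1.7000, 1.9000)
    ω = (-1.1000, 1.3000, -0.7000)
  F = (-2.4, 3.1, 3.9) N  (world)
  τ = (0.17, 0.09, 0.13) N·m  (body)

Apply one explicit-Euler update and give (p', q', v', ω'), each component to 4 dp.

p + v·dt = (-0.9680, -2.3320, -0.5240)
v + (F/m)dt = (-1.7960, 1.8240, 2.0560)
precession coupling ω×(Iω) = (0.1274, 0.0924, -0.0286)
α = I⁻¹(τ − ω×Iω) = (0.2367, -0.0120, 2.6433)
ω + α·dt = (-1.0905, 1.2995, -0.5943)
2q̇ = q⊗(0,ω) = (-1.0954083, 0.0879450, 0.1927809, -1.4646444)
q' = normalize(q + ½dt·q⊗(0,ω)) = (0.3257, -0.8749, -0.0694, -0.3515)

p' = (-0.9680, -2.3320, -0.5240)
q' = (0.3257, -0.8749, -0.0694, -0.3515)
v' = (-1.7960, 1.8240, 2.0560)
ω' = (-1.0905, 1.2995, -0.5943)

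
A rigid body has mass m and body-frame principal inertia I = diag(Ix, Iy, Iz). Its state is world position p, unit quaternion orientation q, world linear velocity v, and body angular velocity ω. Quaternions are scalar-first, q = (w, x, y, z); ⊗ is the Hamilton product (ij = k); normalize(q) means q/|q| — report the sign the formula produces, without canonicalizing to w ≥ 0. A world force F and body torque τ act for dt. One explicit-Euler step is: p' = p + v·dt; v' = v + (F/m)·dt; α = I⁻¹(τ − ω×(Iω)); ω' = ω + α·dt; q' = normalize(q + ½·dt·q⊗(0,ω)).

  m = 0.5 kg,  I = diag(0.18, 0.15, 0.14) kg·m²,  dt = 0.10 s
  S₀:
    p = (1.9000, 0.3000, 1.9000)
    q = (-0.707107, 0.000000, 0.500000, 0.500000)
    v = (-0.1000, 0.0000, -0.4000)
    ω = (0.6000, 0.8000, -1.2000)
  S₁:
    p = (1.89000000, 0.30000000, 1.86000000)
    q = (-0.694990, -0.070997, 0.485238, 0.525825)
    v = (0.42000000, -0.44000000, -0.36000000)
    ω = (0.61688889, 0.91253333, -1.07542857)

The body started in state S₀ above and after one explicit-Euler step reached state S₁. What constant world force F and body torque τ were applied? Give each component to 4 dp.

F = (2.6000, -2.2000, 0.2000)
τ = (0.0400, 0.1400, 0.1600)

Δω = ω₁−ω₀ = (0.01688889, 0.11253333, 0.12457143)
I·α + gyro = (0.0400, 0.1400, 0.1600)
v₁ − v₀ = (0.52000000, -0.44000000, 0.04000000)
F = m·Δv/dt = (2.6000, -2.2000, 0.2000)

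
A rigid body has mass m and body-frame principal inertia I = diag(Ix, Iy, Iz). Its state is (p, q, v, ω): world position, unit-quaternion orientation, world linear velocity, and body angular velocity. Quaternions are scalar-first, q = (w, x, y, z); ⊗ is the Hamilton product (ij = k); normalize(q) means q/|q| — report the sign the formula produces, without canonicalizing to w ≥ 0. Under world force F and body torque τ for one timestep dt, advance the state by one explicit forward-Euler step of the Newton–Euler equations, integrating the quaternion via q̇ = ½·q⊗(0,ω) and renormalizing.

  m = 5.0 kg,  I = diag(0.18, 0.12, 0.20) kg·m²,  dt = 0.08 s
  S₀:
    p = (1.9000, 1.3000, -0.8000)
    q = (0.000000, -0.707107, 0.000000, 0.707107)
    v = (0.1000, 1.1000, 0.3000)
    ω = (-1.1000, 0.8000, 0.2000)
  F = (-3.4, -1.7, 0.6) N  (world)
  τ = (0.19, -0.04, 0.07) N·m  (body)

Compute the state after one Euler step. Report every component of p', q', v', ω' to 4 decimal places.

p' = (1.9080, 1.3880, -0.7760)
q' = (-0.0367, -0.7286, -0.0254, 0.6834)
v' = (0.0456, 1.0728, 0.3096)
ω' = (-1.0212, 0.7704, 0.2069)

gyro term ω×Iω = (0.0128, 0.0044, 0.0528)
α = I⁻¹(τ − ω×Iω) = (0.9844, -0.3700, 0.0860)
ω' = ω + α·dt = (-1.0212, 0.7704, 0.2069)
q⊗(0,ω) = (-0.9192391, -0.5656856, -0.6363963, -0.5656856)
updated quaternion q' = (-0.0367, -0.7286, -0.0254, 0.6834)
linear accel F/m = (-0.6800, -0.3400, 0.1200)
p' = p + v·dt = (1.9080, 1.3880, -0.7760)
v + (F/m)dt = (0.0456, 1.0728, 0.3096)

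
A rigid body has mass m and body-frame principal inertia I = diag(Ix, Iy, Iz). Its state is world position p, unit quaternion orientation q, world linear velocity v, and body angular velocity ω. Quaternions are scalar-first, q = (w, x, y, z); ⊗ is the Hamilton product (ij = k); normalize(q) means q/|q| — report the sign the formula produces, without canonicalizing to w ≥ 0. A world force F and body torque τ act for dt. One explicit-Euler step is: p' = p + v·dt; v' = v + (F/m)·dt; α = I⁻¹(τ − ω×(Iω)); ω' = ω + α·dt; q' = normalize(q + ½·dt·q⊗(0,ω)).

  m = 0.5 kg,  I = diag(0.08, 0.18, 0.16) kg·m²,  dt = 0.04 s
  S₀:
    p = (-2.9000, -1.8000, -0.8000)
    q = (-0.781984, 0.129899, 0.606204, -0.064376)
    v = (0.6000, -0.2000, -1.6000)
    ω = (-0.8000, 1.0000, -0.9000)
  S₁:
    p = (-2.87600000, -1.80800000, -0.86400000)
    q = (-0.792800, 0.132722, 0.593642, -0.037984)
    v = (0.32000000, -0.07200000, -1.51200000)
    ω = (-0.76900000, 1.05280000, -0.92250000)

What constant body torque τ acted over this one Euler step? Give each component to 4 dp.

ω₁ − ω₀ = (0.03100000, 0.05280000, -0.02250000)
precession coupling = (0.0180, -0.0576, -0.0800)
I·α + gyro = (0.0800, 0.1800, -0.1700)

τ = (0.0800, 0.1800, -0.1700)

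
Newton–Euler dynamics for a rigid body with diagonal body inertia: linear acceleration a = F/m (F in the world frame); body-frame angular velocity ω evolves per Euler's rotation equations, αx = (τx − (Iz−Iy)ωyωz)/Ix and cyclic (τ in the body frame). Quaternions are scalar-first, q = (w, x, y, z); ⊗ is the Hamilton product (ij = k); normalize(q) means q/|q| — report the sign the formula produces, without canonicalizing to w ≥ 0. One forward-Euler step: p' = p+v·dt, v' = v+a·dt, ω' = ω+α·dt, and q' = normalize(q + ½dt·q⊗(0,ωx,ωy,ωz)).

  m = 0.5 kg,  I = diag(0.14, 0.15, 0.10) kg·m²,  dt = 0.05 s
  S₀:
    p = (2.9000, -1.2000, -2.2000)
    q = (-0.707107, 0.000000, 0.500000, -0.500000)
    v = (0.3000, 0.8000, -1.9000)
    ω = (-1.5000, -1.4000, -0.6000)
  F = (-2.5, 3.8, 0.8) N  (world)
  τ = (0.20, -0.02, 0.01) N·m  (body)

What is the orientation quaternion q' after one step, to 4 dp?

2q̇ = q⊗(0,ω) = (0.4000000, 0.0606605, 1.7399498, 1.1742642)
q + ½dt·q⊗(0,ω), renormalized = (-0.6961, 0.0015, 0.5427, -0.4700)

q' = (-0.6961, 0.0015, 0.5427, -0.4700)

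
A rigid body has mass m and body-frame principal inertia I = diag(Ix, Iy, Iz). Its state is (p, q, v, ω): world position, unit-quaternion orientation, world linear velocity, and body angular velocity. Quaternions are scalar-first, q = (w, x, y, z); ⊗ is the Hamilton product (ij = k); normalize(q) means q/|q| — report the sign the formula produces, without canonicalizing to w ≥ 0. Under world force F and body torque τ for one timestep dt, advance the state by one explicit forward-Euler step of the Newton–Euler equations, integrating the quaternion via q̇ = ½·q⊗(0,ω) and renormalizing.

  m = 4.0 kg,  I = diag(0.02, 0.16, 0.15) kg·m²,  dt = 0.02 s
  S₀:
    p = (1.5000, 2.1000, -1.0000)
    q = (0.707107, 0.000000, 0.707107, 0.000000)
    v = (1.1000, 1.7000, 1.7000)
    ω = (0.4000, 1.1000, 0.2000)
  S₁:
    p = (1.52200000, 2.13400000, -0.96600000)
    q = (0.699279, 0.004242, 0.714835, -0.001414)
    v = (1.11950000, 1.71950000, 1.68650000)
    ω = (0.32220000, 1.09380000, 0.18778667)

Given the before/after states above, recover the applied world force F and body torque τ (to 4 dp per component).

Δω = ω₁−ω₀ = (-0.07780000, -0.00620000, -0.01221333)
precession coupling = (-0.0022, -0.0104, 0.0616)
applied torque τ = (-0.0800, -0.0600, -0.0300)
velocity change Δv = (0.01950000, 0.01950000, -0.01350000)
m·(v₁−v₀)/dt = (3.9000, 3.9000, -2.7000)

F = (3.9000, 3.9000, -2.7000)
τ = (-0.0800, -0.0600, -0.0300)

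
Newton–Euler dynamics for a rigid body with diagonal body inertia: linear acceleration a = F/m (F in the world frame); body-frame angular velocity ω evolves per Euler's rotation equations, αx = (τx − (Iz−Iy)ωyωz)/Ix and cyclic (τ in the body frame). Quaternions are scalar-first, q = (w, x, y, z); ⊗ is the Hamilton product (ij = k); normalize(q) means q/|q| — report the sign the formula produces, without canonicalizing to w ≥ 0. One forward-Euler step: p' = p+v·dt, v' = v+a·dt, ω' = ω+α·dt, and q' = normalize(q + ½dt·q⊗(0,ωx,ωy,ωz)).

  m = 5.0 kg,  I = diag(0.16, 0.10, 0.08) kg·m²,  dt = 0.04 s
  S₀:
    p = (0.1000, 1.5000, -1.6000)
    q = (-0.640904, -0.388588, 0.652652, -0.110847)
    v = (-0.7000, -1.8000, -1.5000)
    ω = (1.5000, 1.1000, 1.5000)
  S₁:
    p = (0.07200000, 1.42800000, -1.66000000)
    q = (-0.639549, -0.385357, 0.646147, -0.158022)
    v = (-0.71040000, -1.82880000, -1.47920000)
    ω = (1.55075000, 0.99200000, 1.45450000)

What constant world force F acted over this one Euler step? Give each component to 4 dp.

F = (-1.3000, -3.6000, 2.6000)

v₁ − v₀ = (-0.01040000, -0.02880000, 0.02080000)
applied force F = (-1.3000, -3.6000, 2.6000)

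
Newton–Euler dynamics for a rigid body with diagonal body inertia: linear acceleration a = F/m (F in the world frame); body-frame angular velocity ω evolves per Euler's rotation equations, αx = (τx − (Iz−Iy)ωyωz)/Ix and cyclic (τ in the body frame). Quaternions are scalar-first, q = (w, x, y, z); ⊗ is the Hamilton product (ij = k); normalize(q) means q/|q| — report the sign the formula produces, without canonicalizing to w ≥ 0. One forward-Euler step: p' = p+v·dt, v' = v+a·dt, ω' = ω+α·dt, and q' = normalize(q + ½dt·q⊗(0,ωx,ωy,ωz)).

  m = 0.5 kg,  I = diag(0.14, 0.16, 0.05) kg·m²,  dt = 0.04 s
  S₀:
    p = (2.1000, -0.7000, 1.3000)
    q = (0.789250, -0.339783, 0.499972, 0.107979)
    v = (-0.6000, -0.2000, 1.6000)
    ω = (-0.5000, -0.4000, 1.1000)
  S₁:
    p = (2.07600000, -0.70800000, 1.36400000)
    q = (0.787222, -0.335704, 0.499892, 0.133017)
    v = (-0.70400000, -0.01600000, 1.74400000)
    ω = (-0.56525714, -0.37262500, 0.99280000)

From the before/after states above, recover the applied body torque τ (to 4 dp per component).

τ = (-0.1800, 0.0600, -0.1300)

ω₁ − ω₀ = (-0.06525714, 0.02737500, -0.10720000)
τ = I·(Δω/dt) + ω₀×(Iω₀) = (-0.1800, 0.0600, -0.1300)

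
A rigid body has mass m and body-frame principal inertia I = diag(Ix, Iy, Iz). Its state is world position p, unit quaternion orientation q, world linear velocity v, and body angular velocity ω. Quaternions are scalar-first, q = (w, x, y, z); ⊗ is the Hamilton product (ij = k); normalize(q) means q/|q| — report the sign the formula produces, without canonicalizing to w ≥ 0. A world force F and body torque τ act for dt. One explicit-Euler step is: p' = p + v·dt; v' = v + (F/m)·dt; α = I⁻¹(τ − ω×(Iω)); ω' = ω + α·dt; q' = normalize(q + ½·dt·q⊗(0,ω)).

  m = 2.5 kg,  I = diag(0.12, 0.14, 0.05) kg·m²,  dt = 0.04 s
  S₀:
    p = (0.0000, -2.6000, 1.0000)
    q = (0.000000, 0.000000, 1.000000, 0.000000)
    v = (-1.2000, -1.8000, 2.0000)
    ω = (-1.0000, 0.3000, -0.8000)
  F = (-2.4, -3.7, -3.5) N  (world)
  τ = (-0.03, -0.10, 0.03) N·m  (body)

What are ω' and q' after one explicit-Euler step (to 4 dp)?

gyro term ω×Iω = (0.0216, 0.0560, -0.0060)
(τ − ω×Iω)/I = (-0.4300, -1.1143, 0.7200)
new body rate ω' = (-1.0172, 0.2554, -0.7712)
Hamilton product q⊗(0,ω) = (-0.3000000, -0.8000000, 0.0000000, 1.0000000)
q + ½dt·q⊗(0,ω), renormalized = (-0.0060, -0.0160, 0.9997, 0.0200)

ω' = (-1.0172, 0.2554, -0.7712)
q' = (-0.0060, -0.0160, 0.9997, 0.0200)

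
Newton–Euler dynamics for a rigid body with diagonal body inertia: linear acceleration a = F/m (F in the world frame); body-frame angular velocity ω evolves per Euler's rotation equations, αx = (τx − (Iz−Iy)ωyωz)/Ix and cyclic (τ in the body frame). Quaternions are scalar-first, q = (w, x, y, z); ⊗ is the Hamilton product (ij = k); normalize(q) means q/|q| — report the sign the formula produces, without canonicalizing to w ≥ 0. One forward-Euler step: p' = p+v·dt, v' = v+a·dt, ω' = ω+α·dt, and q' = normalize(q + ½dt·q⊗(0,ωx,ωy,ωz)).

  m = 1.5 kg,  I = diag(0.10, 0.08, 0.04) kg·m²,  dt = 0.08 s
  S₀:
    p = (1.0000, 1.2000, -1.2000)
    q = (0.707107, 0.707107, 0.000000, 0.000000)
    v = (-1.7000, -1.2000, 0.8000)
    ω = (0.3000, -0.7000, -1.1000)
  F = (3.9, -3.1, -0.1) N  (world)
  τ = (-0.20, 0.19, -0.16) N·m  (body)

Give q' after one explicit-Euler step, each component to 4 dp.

q⊗(0,ω) = (-0.2121321, 0.2121321, 0.2828428, -1.2727926)
q + ½dt·q⊗(0,ω), renormalized = (0.6976, 0.7146, 0.0113, -0.0508)

q' = (0.6976, 0.7146, 0.0113, -0.0508)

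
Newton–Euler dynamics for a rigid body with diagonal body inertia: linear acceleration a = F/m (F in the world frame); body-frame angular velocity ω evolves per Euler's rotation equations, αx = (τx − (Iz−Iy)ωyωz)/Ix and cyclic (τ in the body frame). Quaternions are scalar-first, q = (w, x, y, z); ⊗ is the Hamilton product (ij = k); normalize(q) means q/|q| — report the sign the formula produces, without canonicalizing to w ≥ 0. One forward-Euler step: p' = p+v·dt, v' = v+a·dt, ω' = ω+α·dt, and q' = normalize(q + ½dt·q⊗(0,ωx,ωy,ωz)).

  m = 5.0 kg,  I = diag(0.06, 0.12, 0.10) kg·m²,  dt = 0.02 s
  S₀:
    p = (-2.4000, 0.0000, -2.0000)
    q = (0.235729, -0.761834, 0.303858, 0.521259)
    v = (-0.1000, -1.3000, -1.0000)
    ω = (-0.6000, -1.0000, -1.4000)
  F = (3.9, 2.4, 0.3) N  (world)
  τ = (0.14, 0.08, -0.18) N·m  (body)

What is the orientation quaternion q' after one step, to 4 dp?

q⊗(0,ω) = (0.5765202, -0.0455796, -1.6150520, 0.6141282)
q + ½dt·q⊗(0,ω), renormalized = (0.2415, -0.7622, 0.2877, 0.5273)

q' = (0.2415, -0.7622, 0.2877, 0.5273)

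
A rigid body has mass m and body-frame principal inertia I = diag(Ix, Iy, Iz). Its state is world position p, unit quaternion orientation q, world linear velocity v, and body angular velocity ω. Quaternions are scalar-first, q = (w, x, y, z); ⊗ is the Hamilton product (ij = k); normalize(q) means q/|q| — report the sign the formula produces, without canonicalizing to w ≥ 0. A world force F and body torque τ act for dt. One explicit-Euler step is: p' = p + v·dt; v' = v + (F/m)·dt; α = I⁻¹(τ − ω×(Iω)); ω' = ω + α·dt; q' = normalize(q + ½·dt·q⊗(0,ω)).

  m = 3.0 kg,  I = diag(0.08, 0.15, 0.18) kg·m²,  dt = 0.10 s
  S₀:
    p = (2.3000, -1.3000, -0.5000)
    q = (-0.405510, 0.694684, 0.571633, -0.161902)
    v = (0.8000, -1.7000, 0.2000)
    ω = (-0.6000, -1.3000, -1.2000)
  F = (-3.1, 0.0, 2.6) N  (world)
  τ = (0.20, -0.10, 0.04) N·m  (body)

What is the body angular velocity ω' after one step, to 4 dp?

gyro term ω×Iω = (0.0468, -0.0720, 0.0546)
(τ − ω×Iω)/I = (1.9150, -0.1867, -0.0811)
ω + α·dt = (-0.4085, -1.3187, -1.2081)

ω' = (-0.4085, -1.3187, -1.2081)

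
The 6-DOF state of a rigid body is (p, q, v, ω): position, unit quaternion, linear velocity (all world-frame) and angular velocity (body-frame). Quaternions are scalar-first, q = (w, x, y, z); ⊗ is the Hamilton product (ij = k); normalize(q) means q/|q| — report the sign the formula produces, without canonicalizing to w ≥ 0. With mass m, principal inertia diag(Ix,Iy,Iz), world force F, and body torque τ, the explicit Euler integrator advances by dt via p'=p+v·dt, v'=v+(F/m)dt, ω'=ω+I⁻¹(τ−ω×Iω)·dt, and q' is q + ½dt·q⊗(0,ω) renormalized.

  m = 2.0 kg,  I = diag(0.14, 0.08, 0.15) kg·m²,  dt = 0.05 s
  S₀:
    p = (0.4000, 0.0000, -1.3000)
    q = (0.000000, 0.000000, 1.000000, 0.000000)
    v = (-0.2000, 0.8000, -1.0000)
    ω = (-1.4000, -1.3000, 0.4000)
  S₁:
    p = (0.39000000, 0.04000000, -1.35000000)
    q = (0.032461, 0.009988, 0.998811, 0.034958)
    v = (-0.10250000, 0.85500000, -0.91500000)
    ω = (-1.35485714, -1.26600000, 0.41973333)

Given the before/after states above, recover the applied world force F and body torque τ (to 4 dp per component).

F = (3.9000, 2.2000, 3.4000)
τ = (0.0900, 0.0600, -0.0500)

Δω = ω₁−ω₀ = (0.04514286, 0.03400000, 0.01973333)
precession coupling = (-0.0364, 0.0056, -0.1092)
I·α + gyro = (0.0900, 0.0600, -0.0500)
Δv = v₁−v₀ = (0.09750000, 0.05500000, 0.08500000)
applied force F = (3.9000, 2.2000, 3.4000)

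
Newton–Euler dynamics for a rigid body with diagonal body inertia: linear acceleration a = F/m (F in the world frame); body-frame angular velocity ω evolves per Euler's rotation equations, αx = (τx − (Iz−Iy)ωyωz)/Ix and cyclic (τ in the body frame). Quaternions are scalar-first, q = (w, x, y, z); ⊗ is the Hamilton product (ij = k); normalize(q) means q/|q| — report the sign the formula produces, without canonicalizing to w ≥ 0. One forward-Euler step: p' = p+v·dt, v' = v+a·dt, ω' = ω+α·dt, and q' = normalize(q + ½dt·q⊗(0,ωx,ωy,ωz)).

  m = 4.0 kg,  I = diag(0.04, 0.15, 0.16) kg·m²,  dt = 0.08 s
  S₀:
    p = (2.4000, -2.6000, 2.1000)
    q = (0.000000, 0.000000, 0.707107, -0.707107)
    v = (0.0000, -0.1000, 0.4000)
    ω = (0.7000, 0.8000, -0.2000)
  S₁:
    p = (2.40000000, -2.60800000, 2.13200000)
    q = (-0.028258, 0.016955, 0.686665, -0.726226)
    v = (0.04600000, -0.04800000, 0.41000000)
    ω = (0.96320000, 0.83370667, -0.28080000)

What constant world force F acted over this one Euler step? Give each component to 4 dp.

F = (2.3000, 2.6000, 0.5000)

velocity change Δv = (0.04600000, 0.05200000, 0.01000000)
m·(v₁−v₀)/dt = (2.3000, 2.6000, 0.5000)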